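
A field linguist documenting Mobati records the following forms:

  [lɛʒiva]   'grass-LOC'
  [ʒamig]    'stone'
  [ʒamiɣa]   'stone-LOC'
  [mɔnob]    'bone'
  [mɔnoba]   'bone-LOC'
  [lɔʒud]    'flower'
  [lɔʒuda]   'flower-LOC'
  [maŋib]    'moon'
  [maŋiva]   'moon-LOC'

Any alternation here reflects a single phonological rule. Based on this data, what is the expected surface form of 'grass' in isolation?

[lɛʒib]

The stem for 'moon' ends in [b] in [maŋib] but [v] in [maŋiva].
Compare 'bone', with invariant [b] in [mɔnob] and [mɔnoba]: an analysis with underlying /b/ and a rule producing [v] before the LOC suffix would wrongly predict alternation here too.
Therefore /v/ is basic and [b] is derived by word-final hardening (voiced fricatives become stops word-finally).
From [lɛʒiva] the stem 'grass' is /lɛʒiv/; word-finally this yields [lɛʒib].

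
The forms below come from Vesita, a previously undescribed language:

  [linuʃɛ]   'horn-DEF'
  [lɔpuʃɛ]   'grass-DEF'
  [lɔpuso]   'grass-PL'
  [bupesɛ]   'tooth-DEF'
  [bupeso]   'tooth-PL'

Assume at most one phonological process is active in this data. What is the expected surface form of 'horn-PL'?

The stem for 'grass' ends in [ʃ] in [lɔpuʃɛ] but [s] in [lɔpuso].
The stem 'tooth' ([bupesɛ], [bupeso]) shows [s] unchanged in both environments, so [s] cannot be basic with [ʃ] derived before the DEF suffix.
Therefore /ʃ/ is basic and [s] is derived by depalatalization (palato-alveolar /ʃ/ becomes [s] when no front vowel follows).
From [linuʃɛ] the stem 'horn' is /linuʃ/; when no front vowel follows this yields [linuso].

[linuso]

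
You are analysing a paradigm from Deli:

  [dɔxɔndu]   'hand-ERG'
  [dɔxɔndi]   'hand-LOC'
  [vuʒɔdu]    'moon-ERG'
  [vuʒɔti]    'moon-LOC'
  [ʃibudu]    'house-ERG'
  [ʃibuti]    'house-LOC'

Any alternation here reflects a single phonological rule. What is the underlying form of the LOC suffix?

The LOC morpheme has two allomorphs, [-di] and [-ti].
By contrast the ERG suffix keeps its initial [d] throughout — that segment must be underlying.
The LOC suffix is therefore /-ti/ underlyingly, with post-nasal voicing: voiceless stops become voiced after a nasal.

/-ti/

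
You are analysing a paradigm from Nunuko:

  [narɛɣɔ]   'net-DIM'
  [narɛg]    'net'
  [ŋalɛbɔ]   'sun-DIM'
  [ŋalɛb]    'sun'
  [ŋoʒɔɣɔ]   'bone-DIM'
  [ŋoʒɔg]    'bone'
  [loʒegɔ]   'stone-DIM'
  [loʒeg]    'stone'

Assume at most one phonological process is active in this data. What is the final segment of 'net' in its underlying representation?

The root 'net' surfaces as [narɛɣɔ] and [narɛg], with a stem-final [ɣ] ~ [g] alternation.
Compare 'stone', with invariant [g] in [loʒegɔ] and [loʒeg]: an analysis with underlying /g/ and a rule producing [ɣ] before the DIM suffix would wrongly predict alternation here too.
So /ɣ/ is underlying, and a rule of word-final hardening — voiced fricatives become stops word-finally — gives [g].

/ɣ/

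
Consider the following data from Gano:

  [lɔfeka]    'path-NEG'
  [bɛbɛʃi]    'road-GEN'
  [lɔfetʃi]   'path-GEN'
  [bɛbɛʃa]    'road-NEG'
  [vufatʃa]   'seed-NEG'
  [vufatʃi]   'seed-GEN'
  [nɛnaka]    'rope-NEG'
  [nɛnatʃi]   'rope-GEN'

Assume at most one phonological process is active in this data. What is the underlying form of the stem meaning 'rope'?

/nɛnak/

The root 'rope' surfaces as [nɛnatʃi] and [nɛnaka], with a stem-final [tʃ] ~ [k] alternation.
The stem 'seed' ([vufatʃi], [vufatʃa]) shows [tʃ] unchanged in both environments, so [tʃ] cannot be basic with [k] derived before the NEG suffix.
The underlying segment must be /k/; /k/ becomes palato-alveolar [tʃ] before a front vowel, yielding [tʃ] there.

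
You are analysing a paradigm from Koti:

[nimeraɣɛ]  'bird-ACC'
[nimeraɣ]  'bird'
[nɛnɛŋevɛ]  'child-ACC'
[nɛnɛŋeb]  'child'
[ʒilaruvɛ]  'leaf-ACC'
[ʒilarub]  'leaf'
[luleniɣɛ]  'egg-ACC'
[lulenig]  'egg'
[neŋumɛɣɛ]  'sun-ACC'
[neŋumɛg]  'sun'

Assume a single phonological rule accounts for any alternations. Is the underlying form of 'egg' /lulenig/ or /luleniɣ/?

/lulenig/

The root 'egg' surfaces as [luleniɣɛ] and [lulenig], with a stem-final [ɣ] ~ [g] alternation.
Compare 'bird', with invariant [ɣ] in [nimeraɣɛ] and [nimeraɣ]: an analysis with underlying /ɣ/ and a rule producing [g] in isolation would wrongly predict alternation here too.
The alternation reflects intervocalic spirantization: voiced stops become fricatives between vowels. /g/ is underlying.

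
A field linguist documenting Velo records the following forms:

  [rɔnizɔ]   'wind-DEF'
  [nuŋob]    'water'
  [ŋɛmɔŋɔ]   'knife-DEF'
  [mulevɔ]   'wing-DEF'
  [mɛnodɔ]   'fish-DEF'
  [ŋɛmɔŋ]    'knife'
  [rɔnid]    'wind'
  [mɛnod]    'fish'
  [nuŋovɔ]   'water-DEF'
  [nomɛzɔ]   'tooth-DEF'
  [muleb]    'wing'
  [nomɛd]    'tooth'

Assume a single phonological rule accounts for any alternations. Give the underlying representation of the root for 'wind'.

The root 'wind' surfaces as [rɔnid] and [rɔnizɔ], with a stem-final [d] ~ [z] alternation.
But 'fish' keeps [d] in both environments ([mɛnod], [mɛnodɔ]), so there is no rule changing /d/ to [z] before the DEF suffix.
So /z/ is underlying, and a rule of word-final hardening — voiced fricatives become stops word-finally — gives [d].

/rɔniz/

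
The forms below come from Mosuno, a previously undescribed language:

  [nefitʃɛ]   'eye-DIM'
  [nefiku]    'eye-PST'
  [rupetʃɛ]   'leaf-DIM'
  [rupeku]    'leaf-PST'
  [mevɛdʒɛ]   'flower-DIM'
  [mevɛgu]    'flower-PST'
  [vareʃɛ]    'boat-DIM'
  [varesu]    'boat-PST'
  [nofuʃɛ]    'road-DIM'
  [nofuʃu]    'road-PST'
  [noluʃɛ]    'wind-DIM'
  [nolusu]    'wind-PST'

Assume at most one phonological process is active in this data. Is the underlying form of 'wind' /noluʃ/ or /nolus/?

The root 'wind' surfaces as [noluʃɛ] and [nolusu], with a stem-final [ʃ] ~ [s] alternation.
Compare 'road', with invariant [ʃ] in [nofuʃɛ] and [nofuʃu]: an analysis with underlying /ʃ/ and a rule producing [s] before the PST suffix would wrongly predict alternation here too.
So /s/ is underlying, and a rule of palatalization before a front vowel — /k/, /g/ and /s/ become palato-alveolar [tʃ], [dʒ] and [ʃ] before a front vowel — gives [ʃ].

/nolus/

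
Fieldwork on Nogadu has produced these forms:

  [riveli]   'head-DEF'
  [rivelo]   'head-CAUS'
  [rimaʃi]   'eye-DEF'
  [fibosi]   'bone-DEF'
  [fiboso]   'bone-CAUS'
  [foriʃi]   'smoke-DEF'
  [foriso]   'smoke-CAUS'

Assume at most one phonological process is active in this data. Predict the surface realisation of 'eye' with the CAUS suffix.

[rimaso]

The stem for 'smoke' ends in [ʃ] in [foriʃi] but [s] in [foriso].
Compare 'bone', with invariant [s] in [fibosi] and [fiboso]: an analysis with underlying /s/ and a rule producing [ʃ] before the DEF suffix would wrongly predict alternation here too.
Therefore /ʃ/ is basic and [s] is derived by depalatalization (palato-alveolar /ʃ/ becomes [s] when no front vowel follows).
From [rimaʃi] the stem 'eye' is /rimaʃ/; when no front vowel follows this yields [rimaso].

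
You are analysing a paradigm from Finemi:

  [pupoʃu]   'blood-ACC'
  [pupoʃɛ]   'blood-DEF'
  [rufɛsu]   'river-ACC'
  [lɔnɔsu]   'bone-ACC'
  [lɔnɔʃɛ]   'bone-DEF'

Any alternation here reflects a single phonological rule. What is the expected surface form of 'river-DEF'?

[rufɛʃɛ]

In [lɔnɔsu] and [lɔnɔʃɛ] the final segment of 'bone' alternates: [s] ~ [ʃ].
Compare 'blood', with invariant [ʃ] in [pupoʃu] and [pupoʃɛ]: an analysis with underlying /ʃ/ and a rule producing [s] before the ACC suffix would wrongly predict alternation here too.
Therefore /s/ is basic and [ʃ] is derived by palatalization before a front vowel (/s/ becomes palato-alveolar [ʃ] before a front vowel).
The one attested form of 'river', [rufɛsu], shows underlying /rufɛs/. Applying the same rule before a front vowel gives [rufɛʃɛ].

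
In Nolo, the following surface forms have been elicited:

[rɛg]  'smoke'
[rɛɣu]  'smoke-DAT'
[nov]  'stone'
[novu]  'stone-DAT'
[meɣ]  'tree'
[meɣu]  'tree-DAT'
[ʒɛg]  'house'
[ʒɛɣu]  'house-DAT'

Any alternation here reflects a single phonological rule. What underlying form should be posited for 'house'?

/ʒɛg/

The stem for 'house' ends in [g] in [ʒɛg] but [ɣ] in [ʒɛɣu].
Compare 'tree', with invariant [ɣ] in [meɣ] and [meɣu]: an analysis with underlying /ɣ/ and a rule producing [g] in isolation would wrongly predict alternation here too.
The underlying segment must be /g/; voiced stops become fricatives between vowels, yielding [ɣ] there.
The underlying form of 'house' is therefore /ʒɛg/.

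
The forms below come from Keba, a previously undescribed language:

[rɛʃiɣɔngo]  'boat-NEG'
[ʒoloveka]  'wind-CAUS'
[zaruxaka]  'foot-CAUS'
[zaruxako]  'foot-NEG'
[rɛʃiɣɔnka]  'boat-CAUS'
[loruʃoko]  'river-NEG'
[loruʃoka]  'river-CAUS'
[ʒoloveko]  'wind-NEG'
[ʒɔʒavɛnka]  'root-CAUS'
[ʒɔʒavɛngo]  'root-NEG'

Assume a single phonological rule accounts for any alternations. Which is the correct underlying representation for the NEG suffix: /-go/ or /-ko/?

/-go/

The NEG suffix surfaces as [-go] and [-ko], depending on the final segment of the stem.
The CAUS suffix, which begins with [k], is invariant after every stem; so [k] is not altered by any rule here.
The NEG suffix is therefore /-go/ underlyingly, with post-vocalic devoicing: voiced stops become voiceless after a vowel.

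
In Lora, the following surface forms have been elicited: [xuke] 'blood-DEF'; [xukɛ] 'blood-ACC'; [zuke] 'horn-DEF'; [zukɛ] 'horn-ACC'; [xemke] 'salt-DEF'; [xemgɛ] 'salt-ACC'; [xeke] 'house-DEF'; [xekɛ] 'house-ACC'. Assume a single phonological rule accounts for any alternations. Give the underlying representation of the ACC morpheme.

/-gɛ/

The ACC suffix surfaces as [-gɛ] and [-kɛ], depending on the final segment of the stem.
By contrast the DEF suffix keeps its initial [k] throughout — that segment must be underlying.
So the underlying form is /-gɛ/, and voiced stops become voiceless after a vowel.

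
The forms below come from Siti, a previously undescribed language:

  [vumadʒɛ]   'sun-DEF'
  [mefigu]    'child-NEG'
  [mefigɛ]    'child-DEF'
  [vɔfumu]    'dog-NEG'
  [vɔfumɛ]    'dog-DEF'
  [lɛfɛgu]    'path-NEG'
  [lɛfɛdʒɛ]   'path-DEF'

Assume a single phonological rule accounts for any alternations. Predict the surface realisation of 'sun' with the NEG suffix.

[vumagu]

'path' shows [g] ~ [dʒ] at the end of the stem ([lɛfɛgu] vs [lɛfɛdʒɛ]).
If /g/ were underlying and a rule turned it into [dʒ] before the DEF suffix, 'child' would also alternate; but it has [g] in both [mefigu] and [mefigɛ].
The underlying segment must be /dʒ/; palato-alveolar /dʒ/ becomes [g] when no front vowel follows, yielding [g] there.
From [vumadʒɛ] the stem 'sun' is /vumadʒ/; when no front vowel follows this yields [vumagu].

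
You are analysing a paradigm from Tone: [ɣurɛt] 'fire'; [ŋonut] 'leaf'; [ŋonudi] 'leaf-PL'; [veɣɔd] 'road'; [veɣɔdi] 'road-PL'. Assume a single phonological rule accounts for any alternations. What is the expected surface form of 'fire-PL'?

[ɣurɛdi]

The stem for 'leaf' ends in [t] in [ŋonut] but [d] in [ŋonudi].
Compare 'road', with invariant [d] in [veɣɔd] and [veɣɔdi]: an analysis with underlying /d/ and a rule producing [t] in isolation would wrongly predict alternation here too.
So /t/ is underlying, and a rule of intervocalic voicing — voiceless stops become voiced between vowels — gives [d].
From [ɣurɛt] the stem 'fire' is /ɣurɛt/; between vowels this yields [ɣurɛdi].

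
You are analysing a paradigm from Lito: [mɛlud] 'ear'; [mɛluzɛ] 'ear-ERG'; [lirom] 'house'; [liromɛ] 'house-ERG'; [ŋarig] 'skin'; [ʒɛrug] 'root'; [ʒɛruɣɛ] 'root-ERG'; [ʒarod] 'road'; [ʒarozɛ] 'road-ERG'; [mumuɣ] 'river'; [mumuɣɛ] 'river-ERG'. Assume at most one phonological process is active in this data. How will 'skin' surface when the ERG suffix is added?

[ŋariɣɛ]

The root 'root' surfaces as [ʒɛrug] and [ʒɛruɣɛ], with a stem-final [g] ~ [ɣ] alternation.
Compare 'river', with invariant [ɣ] in [mumuɣ] and [mumuɣɛ]: an analysis with underlying /ɣ/ and a rule producing [g] in isolation would wrongly predict alternation here too.
Therefore /g/ is basic and [ɣ] is derived by intervocalic spirantization (voiced stops become fricatives between vowels).
The one attested form of 'skin', [ŋarig], shows underlying /ŋarig/. Applying the same rule between vowels gives [ŋariɣɛ].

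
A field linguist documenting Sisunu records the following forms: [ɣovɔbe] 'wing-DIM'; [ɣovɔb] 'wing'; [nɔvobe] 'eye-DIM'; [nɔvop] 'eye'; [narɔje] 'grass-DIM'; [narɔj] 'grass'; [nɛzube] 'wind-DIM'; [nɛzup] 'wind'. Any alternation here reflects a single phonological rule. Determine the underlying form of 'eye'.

'eye' shows [b] ~ [p] at the end of the stem ([nɔvobe] vs [nɔvop]).
The stem 'wing' ([ɣovɔbe], [ɣovɔb]) shows [b] unchanged in both environments, so [b] cannot be basic with [p] derived in isolation.
Therefore /p/ is basic and [b] is derived by intervocalic voicing (voiceless stops become voiced between vowels).
Hence 'eye' is /nɔvop/ underlyingly.

/nɔvop/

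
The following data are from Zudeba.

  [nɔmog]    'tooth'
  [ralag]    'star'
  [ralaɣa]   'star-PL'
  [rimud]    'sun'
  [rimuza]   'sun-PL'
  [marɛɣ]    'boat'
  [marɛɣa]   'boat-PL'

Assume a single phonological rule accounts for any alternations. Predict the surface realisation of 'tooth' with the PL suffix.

[nɔmoɣa]

The root 'star' surfaces as [ralag] and [ralaɣa], with a stem-final [g] ~ [ɣ] alternation.
Compare 'boat', with invariant [ɣ] in [marɛɣ] and [marɛɣa]: an analysis with underlying /ɣ/ and a rule producing [g] in isolation would wrongly predict alternation here too.
Therefore /g/ is basic and [ɣ] is derived by intervocalic spirantization (voiced stops become fricatives between vowels).
From [nɔmog] the stem 'tooth' is /nɔmog/; between vowels this yields [nɔmoɣa].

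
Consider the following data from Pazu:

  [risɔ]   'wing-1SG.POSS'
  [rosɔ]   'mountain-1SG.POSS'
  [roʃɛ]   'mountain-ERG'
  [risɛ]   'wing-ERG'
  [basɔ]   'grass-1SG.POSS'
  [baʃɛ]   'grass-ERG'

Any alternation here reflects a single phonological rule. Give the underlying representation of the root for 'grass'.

/baʃ/

The stem for 'grass' ends in [ʃ] in [baʃɛ] but [s] in [basɔ].
Compare 'wing', with invariant [s] in [risɛ] and [risɔ]: an analysis with underlying /s/ and a rule producing [ʃ] before the ERG suffix would wrongly predict alternation here too.
The alternation reflects depalatalization: palato-alveolar /ʃ/ becomes [s] when no front vowel follows. /ʃ/ is underlying.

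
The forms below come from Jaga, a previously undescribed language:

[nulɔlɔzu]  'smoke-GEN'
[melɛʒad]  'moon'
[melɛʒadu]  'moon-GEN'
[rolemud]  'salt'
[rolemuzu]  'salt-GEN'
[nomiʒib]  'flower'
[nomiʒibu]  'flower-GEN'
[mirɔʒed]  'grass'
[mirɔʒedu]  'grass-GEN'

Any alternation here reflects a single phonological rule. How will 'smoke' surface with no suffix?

The root 'salt' surfaces as [rolemud] and [rolemuzu], with a stem-final [d] ~ [z] alternation.
But 'moon' keeps [d] in both environments ([melɛʒad], [melɛʒadu]), so there is no rule changing /d/ to [z] before the GEN suffix.
So /z/ is underlying, and a rule of word-final hardening — voiced fricatives become stops word-finally — gives [d].
The one attested form of 'smoke', [nulɔlɔzu], shows underlying /nulɔlɔz/. Applying the same rule word-finally gives [nulɔlɔd].

[nulɔlɔd]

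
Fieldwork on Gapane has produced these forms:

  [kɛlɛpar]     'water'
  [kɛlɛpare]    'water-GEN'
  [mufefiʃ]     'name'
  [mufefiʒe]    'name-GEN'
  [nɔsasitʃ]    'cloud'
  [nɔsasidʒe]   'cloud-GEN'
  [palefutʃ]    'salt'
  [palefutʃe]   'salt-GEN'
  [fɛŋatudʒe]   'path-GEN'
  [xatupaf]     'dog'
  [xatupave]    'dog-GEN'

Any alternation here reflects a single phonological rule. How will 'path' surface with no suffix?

The root 'cloud' surfaces as [nɔsasitʃ] and [nɔsasidʒe], with a stem-final [tʃ] ~ [dʒ] alternation.
But 'salt' keeps [tʃ] in both environments ([palefutʃ], [palefutʃe]), so there is no rule changing /tʃ/ to [dʒ] before the GEN suffix.
So /dʒ/ is underlying, and a rule of word-final obstruent devoicing — voiced obstruents become voiceless word-finally — gives [tʃ].
From [fɛŋatudʒe] the stem 'path' is /fɛŋatudʒ/; word-finally this yields [fɛŋatutʃ].

[fɛŋatutʃ]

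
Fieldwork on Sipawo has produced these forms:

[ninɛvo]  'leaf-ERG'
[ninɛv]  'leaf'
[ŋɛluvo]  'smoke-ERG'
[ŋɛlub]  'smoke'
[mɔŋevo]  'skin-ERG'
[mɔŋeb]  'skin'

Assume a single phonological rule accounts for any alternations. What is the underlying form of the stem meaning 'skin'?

/mɔŋeb/

The stem for 'skin' ends in [v] in [mɔŋevo] but [b] in [mɔŋeb].
But 'leaf' keeps [v] in both environments ([ninɛvo], [ninɛv]), so there is no rule changing /v/ to [b] in isolation.
The alternation reflects intervocalic spirantization: voiced stops become fricatives between vowels. /b/ is underlying.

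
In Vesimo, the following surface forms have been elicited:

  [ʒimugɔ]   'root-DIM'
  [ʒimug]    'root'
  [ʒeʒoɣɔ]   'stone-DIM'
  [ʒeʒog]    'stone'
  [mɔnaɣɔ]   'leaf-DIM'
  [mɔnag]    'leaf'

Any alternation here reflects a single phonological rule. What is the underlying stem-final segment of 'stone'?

In [ʒeʒoɣɔ] and [ʒeʒog] the final segment of 'stone' alternates: [ɣ] ~ [g].
The stem 'root' ([ʒimugɔ], [ʒimug]) shows [g] unchanged in both environments, so [g] cannot be basic with [ɣ] derived before the DIM suffix.
Therefore /ɣ/ is basic and [g] is derived by word-final hardening (voiced fricatives become stops word-finally).

/ɣ/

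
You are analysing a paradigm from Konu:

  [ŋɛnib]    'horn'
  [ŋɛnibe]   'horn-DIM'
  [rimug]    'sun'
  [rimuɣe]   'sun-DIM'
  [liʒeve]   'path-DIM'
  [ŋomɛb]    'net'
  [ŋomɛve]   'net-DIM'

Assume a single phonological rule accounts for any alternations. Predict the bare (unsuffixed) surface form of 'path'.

[liʒeb]

The root 'net' surfaces as [ŋomɛb] and [ŋomɛve], with a stem-final [b] ~ [v] alternation.
Compare 'horn', with invariant [b] in [ŋɛnib] and [ŋɛnibe]: an analysis with underlying /b/ and a rule producing [v] before the DIM suffix would wrongly predict alternation here too.
The alternation reflects word-final hardening: voiced fricatives become stops word-finally. /v/ is underlying.
The one attested form of 'path', [liʒeve], shows underlying /liʒev/. Applying the same rule word-finally gives [liʒeb].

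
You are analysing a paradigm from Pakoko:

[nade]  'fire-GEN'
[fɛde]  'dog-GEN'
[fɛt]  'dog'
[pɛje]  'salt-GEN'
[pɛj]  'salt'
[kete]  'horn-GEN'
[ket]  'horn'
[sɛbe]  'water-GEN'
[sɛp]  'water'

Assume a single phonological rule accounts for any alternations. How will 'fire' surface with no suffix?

[nat]

In [fɛde] and [fɛt] the final segment of 'dog' alternates: [d] ~ [t].
The stem 'horn' ([kete], [ket]) shows [t] unchanged in both environments, so [t] cannot be basic with [d] derived before the GEN suffix.
The alternation reflects word-final obstruent devoicing: voiced obstruents become voiceless word-finally. /d/ is underlying.
The one attested form of 'fire', [nade], shows underlying /nad/. Applying the same rule word-finally gives [nat].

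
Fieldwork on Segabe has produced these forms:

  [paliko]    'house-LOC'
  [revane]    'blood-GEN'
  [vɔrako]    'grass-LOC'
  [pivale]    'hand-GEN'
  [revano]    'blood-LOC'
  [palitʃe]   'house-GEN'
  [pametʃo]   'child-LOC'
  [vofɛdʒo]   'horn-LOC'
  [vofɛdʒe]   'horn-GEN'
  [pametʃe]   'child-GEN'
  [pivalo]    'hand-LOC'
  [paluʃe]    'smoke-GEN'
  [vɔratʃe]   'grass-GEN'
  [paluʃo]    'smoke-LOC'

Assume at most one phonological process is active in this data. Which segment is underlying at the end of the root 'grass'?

'grass' shows [tʃ] ~ [k] at the end of the stem ([vɔratʃe] vs [vɔrako]).
But 'child' keeps [tʃ] in both environments ([pametʃe], [pametʃo]), so there is no rule changing /tʃ/ to [k] before the LOC suffix.
Therefore /k/ is basic and [tʃ] is derived by palatalization before a front vowel (/k/ becomes palato-alveolar [tʃ] before a front vowel).

/k/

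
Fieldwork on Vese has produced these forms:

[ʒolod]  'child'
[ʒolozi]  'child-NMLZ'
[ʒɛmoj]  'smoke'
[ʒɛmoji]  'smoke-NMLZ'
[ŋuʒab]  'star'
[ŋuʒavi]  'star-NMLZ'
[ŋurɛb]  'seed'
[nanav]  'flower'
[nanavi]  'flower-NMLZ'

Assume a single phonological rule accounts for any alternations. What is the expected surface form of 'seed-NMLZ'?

The stem for 'star' ends in [b] in [ŋuʒab] but [v] in [ŋuʒavi].
The stem 'flower' ([nanav], [nanavi]) shows [v] unchanged in both environments, so [v] cannot be basic with [b] derived in isolation.
Therefore /b/ is basic and [v] is derived by intervocalic spirantization (voiced stops become fricatives between vowels).
From [ŋurɛb] the stem 'seed' is /ŋurɛb/; between vowels this yields [ŋurɛvi].

[ŋurɛvi]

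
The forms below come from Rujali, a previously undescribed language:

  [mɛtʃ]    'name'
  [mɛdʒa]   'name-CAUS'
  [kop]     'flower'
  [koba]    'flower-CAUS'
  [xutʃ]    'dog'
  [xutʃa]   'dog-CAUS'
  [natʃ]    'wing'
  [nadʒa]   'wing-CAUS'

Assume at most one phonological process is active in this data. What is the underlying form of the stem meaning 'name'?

The root 'name' surfaces as [mɛtʃ] and [mɛdʒa], with a stem-final [tʃ] ~ [dʒ] alternation.
The stem 'dog' ([xutʃ], [xutʃa]) shows [tʃ] unchanged in both environments, so [tʃ] cannot be basic with [dʒ] derived before the CAUS suffix.
Therefore /dʒ/ is basic and [tʃ] is derived by word-final obstruent devoicing (voiced obstruents become voiceless word-finally).

/mɛdʒ/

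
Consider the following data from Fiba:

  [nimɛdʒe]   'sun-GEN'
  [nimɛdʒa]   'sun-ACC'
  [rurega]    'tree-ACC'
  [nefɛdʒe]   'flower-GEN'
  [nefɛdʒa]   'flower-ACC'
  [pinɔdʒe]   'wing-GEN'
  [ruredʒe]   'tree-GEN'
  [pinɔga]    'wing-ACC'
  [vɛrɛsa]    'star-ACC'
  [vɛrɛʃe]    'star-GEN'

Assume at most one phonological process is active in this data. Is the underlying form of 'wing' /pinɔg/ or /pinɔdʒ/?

In [pinɔga] and [pinɔdʒe] the final segment of 'wing' alternates: [g] ~ [dʒ].
If /dʒ/ were underlying and a rule turned it into [g] before the ACC suffix, 'sun' would also alternate; but it has [dʒ] in both [nimɛdʒa] and [nimɛdʒe].
The alternation reflects palatalization before a front vowel: /g/ and /s/ become palato-alveolar [dʒ] and [ʃ] before a front vowel. /g/ is underlying.

/pinɔg/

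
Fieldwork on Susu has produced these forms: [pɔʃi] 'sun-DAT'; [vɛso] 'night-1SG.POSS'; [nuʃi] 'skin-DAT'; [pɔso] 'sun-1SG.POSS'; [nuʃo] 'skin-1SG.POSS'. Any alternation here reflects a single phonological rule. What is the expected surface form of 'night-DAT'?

[vɛʃi]

The stem for 'sun' ends in [s] in [pɔso] but [ʃ] in [pɔʃi].
The stem 'skin' ([nuʃo], [nuʃi]) shows [ʃ] unchanged in both environments, so [ʃ] cannot be basic with [s] derived before the 1SG.POSS suffix.
Therefore /s/ is basic and [ʃ] is derived by palatalization before a front vowel (/s/ becomes palato-alveolar [ʃ] before a front vowel).
From [vɛso] the stem 'night' is /vɛs/; before a front vowel this yields [vɛʃi].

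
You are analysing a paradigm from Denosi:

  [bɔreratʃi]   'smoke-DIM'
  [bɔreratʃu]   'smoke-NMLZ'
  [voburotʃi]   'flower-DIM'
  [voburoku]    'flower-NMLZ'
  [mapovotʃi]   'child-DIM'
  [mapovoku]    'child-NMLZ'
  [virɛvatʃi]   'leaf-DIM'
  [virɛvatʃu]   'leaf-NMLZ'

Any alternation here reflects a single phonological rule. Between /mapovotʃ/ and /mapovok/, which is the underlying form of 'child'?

/mapovok/

The root 'child' surfaces as [mapovotʃi] and [mapovoku], with a stem-final [tʃ] ~ [k] alternation.
Compare 'leaf', with invariant [tʃ] in [virɛvatʃi] and [virɛvatʃu]: an analysis with underlying /tʃ/ and a rule producing [k] before the NMLZ suffix would wrongly predict alternation here too.
The alternation reflects palatalization before a front vowel: /k/ becomes palato-alveolar [tʃ] before a front vowel. /k/ is underlying.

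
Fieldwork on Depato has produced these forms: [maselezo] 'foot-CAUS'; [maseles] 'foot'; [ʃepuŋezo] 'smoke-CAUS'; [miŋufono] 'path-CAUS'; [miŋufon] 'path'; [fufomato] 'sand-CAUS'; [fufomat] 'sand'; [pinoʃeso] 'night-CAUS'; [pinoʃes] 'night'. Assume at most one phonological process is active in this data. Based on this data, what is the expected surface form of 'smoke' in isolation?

[ʃepuŋes]

'foot' shows [z] ~ [s] at the end of the stem ([maselezo] vs [maseles]).
But 'night' keeps [s] in both environments ([pinoʃeso], [pinoʃes]), so there is no rule changing /s/ to [z] before the CAUS suffix.
So /z/ is underlying, and a rule of word-final obstruent devoicing — voiced obstruents become voiceless word-finally — gives [s].
From [ʃepuŋezo] the stem 'smoke' is /ʃepuŋez/; word-finally this yields [ʃepuŋes].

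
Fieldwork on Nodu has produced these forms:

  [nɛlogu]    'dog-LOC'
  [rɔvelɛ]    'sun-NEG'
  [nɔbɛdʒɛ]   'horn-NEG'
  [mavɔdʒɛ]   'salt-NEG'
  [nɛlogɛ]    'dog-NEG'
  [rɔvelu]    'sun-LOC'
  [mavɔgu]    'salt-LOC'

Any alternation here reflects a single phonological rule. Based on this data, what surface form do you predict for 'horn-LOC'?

The root 'salt' surfaces as [mavɔdʒɛ] and [mavɔgu], with a stem-final [dʒ] ~ [g] alternation.
The stem 'dog' ([nɛlogɛ], [nɛlogu]) shows [g] unchanged in both environments, so [g] cannot be basic with [dʒ] derived before the NEG suffix.
The underlying segment must be /dʒ/; palato-alveolar /dʒ/ becomes [g] when no front vowel follows, yielding [g] there.
The one attested form of 'horn', [nɔbɛdʒɛ], shows underlying /nɔbɛdʒ/. Applying the same rule when no front vowel follows gives [nɔbɛgu].

[nɔbɛgu]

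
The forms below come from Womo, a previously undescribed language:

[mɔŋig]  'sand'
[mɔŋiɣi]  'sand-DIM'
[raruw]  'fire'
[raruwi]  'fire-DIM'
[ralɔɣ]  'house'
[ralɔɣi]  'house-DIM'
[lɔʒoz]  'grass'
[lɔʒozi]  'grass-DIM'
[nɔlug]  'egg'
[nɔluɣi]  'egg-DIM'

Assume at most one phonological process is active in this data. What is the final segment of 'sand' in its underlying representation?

The stem for 'sand' ends in [g] in [mɔŋig] but [ɣ] in [mɔŋiɣi].
Compare 'house', with invariant [ɣ] in [ralɔɣ] and [ralɔɣi]: an analysis with underlying /ɣ/ and a rule producing [g] in isolation would wrongly predict alternation here too.
The alternation reflects intervocalic spirantization: voiced stops become fricatives between vowels. /g/ is underlying.

/g/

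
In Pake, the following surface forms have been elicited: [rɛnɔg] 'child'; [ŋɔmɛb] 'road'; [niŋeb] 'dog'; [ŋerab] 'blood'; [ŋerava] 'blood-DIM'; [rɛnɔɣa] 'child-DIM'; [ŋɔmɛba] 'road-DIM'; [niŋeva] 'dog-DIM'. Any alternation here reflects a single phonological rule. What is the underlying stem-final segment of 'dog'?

/v/

The root 'dog' surfaces as [niŋeva] and [niŋeb], with a stem-final [v] ~ [b] alternation.
But 'road' keeps [b] in both environments ([ŋɔmɛba], [ŋɔmɛb]), so there is no rule changing /b/ to [v] before the DIM suffix.
So /v/ is underlying, and a rule of word-final hardening — voiced fricatives become stops word-finally — gives [b].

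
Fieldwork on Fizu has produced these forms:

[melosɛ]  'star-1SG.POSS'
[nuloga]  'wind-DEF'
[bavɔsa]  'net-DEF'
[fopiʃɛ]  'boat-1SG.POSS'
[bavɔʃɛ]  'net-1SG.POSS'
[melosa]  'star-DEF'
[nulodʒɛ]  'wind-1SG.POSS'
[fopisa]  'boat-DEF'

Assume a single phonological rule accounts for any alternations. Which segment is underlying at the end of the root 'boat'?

/ʃ/

The root 'boat' surfaces as [fopiʃɛ] and [fopisa], with a stem-final [ʃ] ~ [s] alternation.
If /s/ were underlying and a rule turned it into [ʃ] before the 1SG.POSS suffix, 'star' would also alternate; but it has [s] in both [melosɛ] and [melosa].
The alternation reflects depalatalization: palato-alveolar /dʒ/ and /ʃ/ become [g] and [s] when no front vowel follows. /ʃ/ is underlying.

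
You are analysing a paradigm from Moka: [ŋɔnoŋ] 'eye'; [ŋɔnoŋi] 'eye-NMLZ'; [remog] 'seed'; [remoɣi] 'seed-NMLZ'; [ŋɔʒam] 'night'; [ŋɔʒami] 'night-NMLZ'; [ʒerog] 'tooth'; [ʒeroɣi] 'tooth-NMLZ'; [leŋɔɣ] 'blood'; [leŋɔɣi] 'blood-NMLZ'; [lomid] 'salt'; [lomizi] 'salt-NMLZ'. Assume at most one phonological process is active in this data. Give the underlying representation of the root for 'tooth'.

/ʒerog/

The stem for 'tooth' ends in [g] in [ʒerog] but [ɣ] in [ʒeroɣi].
Compare 'blood', with invariant [ɣ] in [leŋɔɣ] and [leŋɔɣi]: an analysis with underlying /ɣ/ and a rule producing [g] in isolation would wrongly predict alternation here too.
Therefore /g/ is basic and [ɣ] is derived by intervocalic spirantization (voiced stops become fricatives between vowels).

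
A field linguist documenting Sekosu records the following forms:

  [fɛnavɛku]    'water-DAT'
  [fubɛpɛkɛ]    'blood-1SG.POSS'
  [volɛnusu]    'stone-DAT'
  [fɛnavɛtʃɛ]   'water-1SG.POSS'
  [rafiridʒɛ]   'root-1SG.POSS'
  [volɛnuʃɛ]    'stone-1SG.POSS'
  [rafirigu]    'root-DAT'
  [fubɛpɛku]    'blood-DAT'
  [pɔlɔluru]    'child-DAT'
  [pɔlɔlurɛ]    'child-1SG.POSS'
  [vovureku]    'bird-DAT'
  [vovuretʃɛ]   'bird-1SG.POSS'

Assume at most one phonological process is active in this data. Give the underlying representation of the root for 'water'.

/fɛnavɛtʃ/

The root 'water' surfaces as [fɛnavɛku] and [fɛnavɛtʃɛ], with a stem-final [k] ~ [tʃ] alternation.
The stem 'blood' ([fubɛpɛku], [fubɛpɛkɛ]) shows [k] unchanged in both environments, so [k] cannot be basic with [tʃ] derived before the 1SG.POSS suffix.
The alternation reflects depalatalization: palato-alveolar /tʃ/, /dʒ/ and /ʃ/ become [k], [g] and [s] when no front vowel follows. /tʃ/ is underlying.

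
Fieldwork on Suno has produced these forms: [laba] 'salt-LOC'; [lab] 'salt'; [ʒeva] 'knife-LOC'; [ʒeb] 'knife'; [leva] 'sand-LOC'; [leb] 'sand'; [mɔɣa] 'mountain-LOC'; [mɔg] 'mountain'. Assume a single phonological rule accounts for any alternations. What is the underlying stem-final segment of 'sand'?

/v/

The stem for 'sand' ends in [v] in [leva] but [b] in [leb].
The stem 'salt' ([laba], [lab]) shows [b] unchanged in both environments, so [b] cannot be basic with [v] derived before the LOC suffix.
So /v/ is underlying, and a rule of word-final hardening — voiced fricatives become stops word-finally — gives [b].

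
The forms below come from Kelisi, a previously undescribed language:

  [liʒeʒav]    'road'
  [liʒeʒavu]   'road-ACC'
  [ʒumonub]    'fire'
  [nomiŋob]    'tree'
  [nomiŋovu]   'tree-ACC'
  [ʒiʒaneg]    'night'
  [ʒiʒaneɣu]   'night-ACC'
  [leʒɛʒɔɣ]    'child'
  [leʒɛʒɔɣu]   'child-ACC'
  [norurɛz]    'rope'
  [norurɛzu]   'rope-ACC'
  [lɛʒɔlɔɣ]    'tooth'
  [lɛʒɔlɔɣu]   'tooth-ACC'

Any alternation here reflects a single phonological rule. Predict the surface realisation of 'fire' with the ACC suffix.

[ʒumonuvu]

'tree' shows [b] ~ [v] at the end of the stem ([nomiŋob] vs [nomiŋovu]).
But 'road' keeps [v] in both environments ([liʒeʒav], [liʒeʒavu]), so there is no rule changing /v/ to [b] in isolation.
The underlying segment must be /b/; voiced stops become fricatives between vowels, yielding [v] there.
From [ʒumonub] the stem 'fire' is /ʒumonub/; between vowels this yields [ʒumonuvu].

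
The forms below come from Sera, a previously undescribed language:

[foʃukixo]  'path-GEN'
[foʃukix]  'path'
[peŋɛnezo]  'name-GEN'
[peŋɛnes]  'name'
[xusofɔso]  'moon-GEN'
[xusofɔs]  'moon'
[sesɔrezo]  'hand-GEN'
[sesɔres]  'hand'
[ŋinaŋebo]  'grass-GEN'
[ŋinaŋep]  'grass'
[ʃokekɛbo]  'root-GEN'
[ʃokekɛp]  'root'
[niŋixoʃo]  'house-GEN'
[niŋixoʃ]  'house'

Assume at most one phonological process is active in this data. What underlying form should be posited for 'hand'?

/sesɔrez/

The root 'hand' surfaces as [sesɔrezo] and [sesɔres], with a stem-final [z] ~ [s] alternation.
But 'moon' keeps [s] in both environments ([xusofɔso], [xusofɔs]), so there is no rule changing /s/ to [z] before the GEN suffix.
The underlying segment must be /z/; voiced obstruents become voiceless word-finally, yielding [s] there.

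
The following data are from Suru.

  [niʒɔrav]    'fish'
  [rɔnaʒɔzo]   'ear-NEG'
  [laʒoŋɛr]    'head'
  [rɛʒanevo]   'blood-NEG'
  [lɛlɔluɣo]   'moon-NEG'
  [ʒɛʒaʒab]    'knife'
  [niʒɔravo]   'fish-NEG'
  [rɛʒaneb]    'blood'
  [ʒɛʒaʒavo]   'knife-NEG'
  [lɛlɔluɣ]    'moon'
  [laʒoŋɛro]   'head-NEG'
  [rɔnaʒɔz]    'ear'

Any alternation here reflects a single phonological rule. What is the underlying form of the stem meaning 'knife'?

/ʒɛʒaʒab/

The stem for 'knife' ends in [v] in [ʒɛʒaʒavo] but [b] in [ʒɛʒaʒab].
The stem 'fish' ([niʒɔravo], [niʒɔrav]) shows [v] unchanged in both environments, so [v] cannot be basic with [b] derived in isolation.
So /b/ is underlying, and a rule of intervocalic spirantization — voiced stops become fricatives between vowels — gives [v].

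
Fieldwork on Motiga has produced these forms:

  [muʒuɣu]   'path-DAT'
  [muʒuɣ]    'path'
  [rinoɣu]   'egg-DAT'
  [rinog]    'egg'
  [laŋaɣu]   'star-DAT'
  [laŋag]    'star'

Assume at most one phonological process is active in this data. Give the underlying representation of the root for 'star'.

In [laŋaɣu] and [laŋag] the final segment of 'star' alternates: [ɣ] ~ [g].
But 'path' keeps [ɣ] in both environments ([muʒuɣu], [muʒuɣ]), so there is no rule changing /ɣ/ to [g] in isolation.
Therefore /g/ is basic and [ɣ] is derived by intervocalic spirantization (voiced stops become fricatives between vowels).

/laŋag/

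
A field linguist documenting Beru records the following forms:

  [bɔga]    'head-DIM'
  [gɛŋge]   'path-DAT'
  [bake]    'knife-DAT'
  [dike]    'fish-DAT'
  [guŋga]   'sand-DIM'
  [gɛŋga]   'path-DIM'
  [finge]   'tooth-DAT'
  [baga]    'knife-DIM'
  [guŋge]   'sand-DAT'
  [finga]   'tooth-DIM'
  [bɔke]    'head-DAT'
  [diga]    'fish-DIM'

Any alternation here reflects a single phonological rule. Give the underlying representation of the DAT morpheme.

/-ke/

The DAT suffix surfaces as [-ge] and [-ke], depending on the final segment of the stem.
The DIM suffix, which begins with [g], is invariant after every stem; so [g] is not altered by any rule here.
So the underlying form is /-ke/, and voiceless stops become voiced after a nasal.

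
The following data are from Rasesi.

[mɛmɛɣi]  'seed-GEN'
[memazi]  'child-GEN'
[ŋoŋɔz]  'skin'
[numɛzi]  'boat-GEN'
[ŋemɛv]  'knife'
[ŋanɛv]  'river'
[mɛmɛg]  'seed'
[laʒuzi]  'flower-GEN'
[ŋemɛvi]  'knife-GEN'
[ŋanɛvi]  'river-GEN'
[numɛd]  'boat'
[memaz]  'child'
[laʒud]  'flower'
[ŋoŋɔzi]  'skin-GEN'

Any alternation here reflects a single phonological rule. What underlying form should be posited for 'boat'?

/numɛd/

'boat' shows [d] ~ [z] at the end of the stem ([numɛd] vs [numɛzi]).
If /z/ were underlying and a rule turned it into [d] in isolation, 'child' would also alternate; but it has [z] in both [memaz] and [memazi].
So /d/ is underlying, and a rule of intervocalic spirantization — voiced stops become fricatives between vowels — gives [z].
So 'boat' = /numɛd/.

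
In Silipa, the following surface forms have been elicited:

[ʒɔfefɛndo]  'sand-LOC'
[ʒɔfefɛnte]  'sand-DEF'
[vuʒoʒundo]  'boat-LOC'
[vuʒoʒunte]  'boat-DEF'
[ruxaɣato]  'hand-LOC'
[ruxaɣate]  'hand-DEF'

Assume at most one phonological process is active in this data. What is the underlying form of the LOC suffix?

/-do/

The LOC suffix surfaces as [-do] and [-to], depending on the final segment of the stem.
By contrast the DEF suffix keeps its initial [t] throughout — that segment must be underlying.
The LOC suffix is therefore /-do/ underlyingly, with post-vocalic devoicing: voiced stops become voiceless after a vowel.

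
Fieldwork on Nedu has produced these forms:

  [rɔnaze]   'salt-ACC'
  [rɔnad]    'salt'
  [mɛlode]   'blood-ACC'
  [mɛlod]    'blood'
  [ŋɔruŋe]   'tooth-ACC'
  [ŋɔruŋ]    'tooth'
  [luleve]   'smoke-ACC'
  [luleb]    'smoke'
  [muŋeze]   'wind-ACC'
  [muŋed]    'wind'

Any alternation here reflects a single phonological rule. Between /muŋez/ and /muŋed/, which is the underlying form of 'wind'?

/muŋez/

'wind' shows [z] ~ [d] at the end of the stem ([muŋeze] vs [muŋed]).
But 'blood' keeps [d] in both environments ([mɛlode], [mɛlod]), so there is no rule changing /d/ to [z] before the ACC suffix.
Therefore /z/ is basic and [d] is derived by word-final hardening (voiced fricatives become stops word-finally).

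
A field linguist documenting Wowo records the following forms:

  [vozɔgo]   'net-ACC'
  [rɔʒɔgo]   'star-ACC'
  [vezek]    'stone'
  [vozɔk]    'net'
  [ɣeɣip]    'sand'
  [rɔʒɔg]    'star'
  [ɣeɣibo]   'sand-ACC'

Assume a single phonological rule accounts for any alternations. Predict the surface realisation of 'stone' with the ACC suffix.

[vezego]

In [vozɔk] and [vozɔgo] the final segment of 'net' alternates: [k] ~ [g].
Compare 'star', with invariant [g] in [rɔʒɔg] and [rɔʒɔgo]: an analysis with underlying /g/ and a rule producing [k] in isolation would wrongly predict alternation here too.
The alternation reflects intervocalic voicing: voiceless stops become voiced between vowels. /k/ is underlying.
From [vezek] the stem 'stone' is /vezek/; between vowels this yields [vezego].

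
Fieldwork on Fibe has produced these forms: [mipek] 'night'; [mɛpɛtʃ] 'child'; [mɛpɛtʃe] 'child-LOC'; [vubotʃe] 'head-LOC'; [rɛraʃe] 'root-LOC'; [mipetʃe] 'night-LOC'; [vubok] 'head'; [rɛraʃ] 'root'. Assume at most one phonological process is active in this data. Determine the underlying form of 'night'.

/mipek/

The stem for 'night' ends in [k] in [mipek] but [tʃ] in [mipetʃe].
The stem 'child' ([mɛpɛtʃ], [mɛpɛtʃe]) shows [tʃ] unchanged in both environments, so [tʃ] cannot be basic with [k] derived in isolation.
Therefore /k/ is basic and [tʃ] is derived by palatalization before a front vowel (/k/ becomes palato-alveolar [tʃ] before a front vowel).
Hence 'night' is /mipek/ underlyingly.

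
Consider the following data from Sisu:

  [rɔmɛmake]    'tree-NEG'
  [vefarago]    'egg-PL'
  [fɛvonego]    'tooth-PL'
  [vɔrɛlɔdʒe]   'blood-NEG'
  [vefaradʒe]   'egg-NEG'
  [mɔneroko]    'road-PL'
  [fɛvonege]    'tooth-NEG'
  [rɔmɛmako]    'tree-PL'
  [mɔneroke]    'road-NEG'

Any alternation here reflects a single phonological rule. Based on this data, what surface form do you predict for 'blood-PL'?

[vɔrɛlɔgo]

'egg' shows [dʒ] ~ [g] at the end of the stem ([vefaradʒe] vs [vefarago]).
If /g/ were underlying and a rule turned it into [dʒ] before the NEG suffix, 'tooth' would also alternate; but it has [g] in both [fɛvonege] and [fɛvonego].
So /dʒ/ is underlying, and a rule of depalatalization — palato-alveolar /dʒ/ becomes [g] when no front vowel follows — gives [g].
From [vɔrɛlɔdʒe] the stem 'blood' is /vɔrɛlɔdʒ/; when no front vowel follows this yields [vɔrɛlɔgo].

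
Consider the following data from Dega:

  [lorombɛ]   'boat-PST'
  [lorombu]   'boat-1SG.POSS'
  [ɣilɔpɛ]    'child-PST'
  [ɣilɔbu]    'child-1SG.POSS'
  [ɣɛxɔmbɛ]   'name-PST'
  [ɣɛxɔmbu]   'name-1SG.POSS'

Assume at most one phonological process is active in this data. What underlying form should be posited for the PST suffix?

The PST suffix surfaces as [-bɛ] and [-pɛ], depending on the final segment of the stem.
By contrast the 1SG.POSS suffix keeps its initial [b] throughout — that segment must be underlying.
The PST suffix is therefore /-pɛ/ underlyingly, with post-nasal voicing: voiceless stops become voiced after a nasal.

/-pɛ/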